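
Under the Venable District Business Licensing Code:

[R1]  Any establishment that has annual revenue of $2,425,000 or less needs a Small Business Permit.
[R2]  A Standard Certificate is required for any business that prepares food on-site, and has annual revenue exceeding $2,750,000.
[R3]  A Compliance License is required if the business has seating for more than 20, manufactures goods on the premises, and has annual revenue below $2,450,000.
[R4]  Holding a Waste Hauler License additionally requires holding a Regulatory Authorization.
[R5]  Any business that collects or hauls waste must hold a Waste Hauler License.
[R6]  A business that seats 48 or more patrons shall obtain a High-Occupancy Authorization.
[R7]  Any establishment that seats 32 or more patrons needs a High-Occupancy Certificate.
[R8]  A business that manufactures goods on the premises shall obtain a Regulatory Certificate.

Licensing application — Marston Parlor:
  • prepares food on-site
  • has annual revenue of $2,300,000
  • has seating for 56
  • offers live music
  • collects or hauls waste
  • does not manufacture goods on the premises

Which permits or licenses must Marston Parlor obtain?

[R1] revenue $2,300,000 ≤ $2,425,000 → Small Business Permit required.
[R2] prepares food on-site; revenue $2,300,000 ≤ $2,750,000 → Standard Certificate not required.
[R3] seating 56 > 20; does not manufacture goods on the premises; revenue $2,300,000 < $2,450,000 → Compliance License not required.
[R4] Waste Hauler License is required → Regulatory Authorization also required.
[R5] collects or hauls waste → Waste Hauler License required.
[R6] seating 56 ≥ 48 → High-Occupancy Authorization required.
[R7] seating 56 ≥ 32 → High-Occupancy Certificate required.
[R8] does not manufacture goods on the premises → Regulatory Certificate not required.

High-Occupancy Authorization, High-Occupancy Certificate, Regulatory Authorization, Small Business Permit, Waste Hauler License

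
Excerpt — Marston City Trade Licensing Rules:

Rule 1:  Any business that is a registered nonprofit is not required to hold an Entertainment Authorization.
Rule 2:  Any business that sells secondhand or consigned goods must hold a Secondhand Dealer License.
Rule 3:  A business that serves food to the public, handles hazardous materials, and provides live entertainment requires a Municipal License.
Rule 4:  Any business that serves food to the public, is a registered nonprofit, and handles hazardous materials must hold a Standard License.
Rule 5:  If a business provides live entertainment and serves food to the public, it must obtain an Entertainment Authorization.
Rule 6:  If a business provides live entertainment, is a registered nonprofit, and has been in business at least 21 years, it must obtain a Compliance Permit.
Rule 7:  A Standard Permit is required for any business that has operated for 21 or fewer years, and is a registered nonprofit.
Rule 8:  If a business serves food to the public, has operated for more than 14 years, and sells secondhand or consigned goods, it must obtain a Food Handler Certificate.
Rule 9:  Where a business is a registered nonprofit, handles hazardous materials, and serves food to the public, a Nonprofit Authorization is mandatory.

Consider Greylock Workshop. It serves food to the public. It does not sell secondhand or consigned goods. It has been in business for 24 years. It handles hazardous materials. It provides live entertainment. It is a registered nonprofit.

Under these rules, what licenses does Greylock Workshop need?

Compliance Permit, Municipal License, Nonprofit Authorization, Standard License

Rule 1: is a registered nonprofit → exempt from Entertainment Authorization.
Rule 2: does not sell secondhand or consigned goods → Secondhand Dealer License not required.
Rule 3: serves food to the public; handles hazardous materials; provides live entertainment → Municipal License required.
Rule 4: serves food to the public; is a registered nonprofit; handles hazardous materials → Standard License required.
Rule 5: provides live entertainment; serves food to the public → Entertainment Authorization required.
Rule 6: provides live entertainment; is a registered nonprofit; years in business 24 ≥ 21 → Compliance Permit required.
Rule 7: years in business 24 > 21; is a registered nonprofit → Standard Permit not required.
Rule 8: serves food to the public; years in business 24 > 14; does not sell secondhand or consigned goods → Food Handler Certificate not required.
Rule 9: is a registered nonprofit; handles hazardous materials; serves food to the public → Nonprofit Authorization required.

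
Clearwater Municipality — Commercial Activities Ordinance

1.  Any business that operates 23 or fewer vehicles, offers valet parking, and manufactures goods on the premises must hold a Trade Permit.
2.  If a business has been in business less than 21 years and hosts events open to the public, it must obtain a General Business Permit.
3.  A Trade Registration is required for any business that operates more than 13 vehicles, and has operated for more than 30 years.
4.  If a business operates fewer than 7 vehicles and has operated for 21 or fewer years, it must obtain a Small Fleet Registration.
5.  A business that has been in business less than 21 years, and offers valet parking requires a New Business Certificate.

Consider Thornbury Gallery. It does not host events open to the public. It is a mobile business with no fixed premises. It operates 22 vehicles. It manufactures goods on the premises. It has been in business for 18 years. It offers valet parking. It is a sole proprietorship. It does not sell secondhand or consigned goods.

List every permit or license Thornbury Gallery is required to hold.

1. vehicles 22 ≤ 23; offers valet parking; manufactures goods on the premises → Trade Permit required.
2. years in business 18 < 21; does not host events open to the public → General Business Permit not required.
3. vehicles 22 > 13; years in business 18 ≤ 30 → Trade Registration not required.
4. vehicles 22 ≥ 7; years in business 18 ≤ 21 → Small Fleet Registration not required.
5. years in business 18 < 21; offers valet parking → New Business Certificate required.

New Business Certificate, Trade Permit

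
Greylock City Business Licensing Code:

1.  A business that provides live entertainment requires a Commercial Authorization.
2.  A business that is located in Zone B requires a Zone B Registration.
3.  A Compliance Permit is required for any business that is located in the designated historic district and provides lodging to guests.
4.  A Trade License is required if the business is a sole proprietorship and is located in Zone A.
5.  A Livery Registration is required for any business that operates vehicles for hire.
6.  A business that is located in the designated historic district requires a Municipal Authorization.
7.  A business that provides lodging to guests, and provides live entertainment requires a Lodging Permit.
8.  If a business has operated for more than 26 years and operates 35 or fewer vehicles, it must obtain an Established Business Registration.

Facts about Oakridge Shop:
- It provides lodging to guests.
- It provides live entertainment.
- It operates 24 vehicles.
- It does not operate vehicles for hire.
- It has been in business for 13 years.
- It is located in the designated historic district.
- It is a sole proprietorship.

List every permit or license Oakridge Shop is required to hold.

1. provides live entertainment → Commercial Authorization required.
2. is located in the designated historic district (not: is located in Zone B) → Zone B Registration not required.
3. is located in the designated historic district; provides lodging to guests → Compliance Permit required.
4. is a sole proprietorship; is located in the designated historic district (not: is located in Zone A) → Trade License not required.
5. does not operate vehicles for hire → Livery Registration not required.
6. is located in the designated historic district → Municipal Authorization required.
7. provides lodging to guests; provides live entertainment → Lodging Permit required.
8. years in business 13 ≤ 26; vehicles 24 ≤ 35 → Established Business Registration not required.

Commercial Authorization, Compliance Permit, Lodging Permit, Municipal Authorization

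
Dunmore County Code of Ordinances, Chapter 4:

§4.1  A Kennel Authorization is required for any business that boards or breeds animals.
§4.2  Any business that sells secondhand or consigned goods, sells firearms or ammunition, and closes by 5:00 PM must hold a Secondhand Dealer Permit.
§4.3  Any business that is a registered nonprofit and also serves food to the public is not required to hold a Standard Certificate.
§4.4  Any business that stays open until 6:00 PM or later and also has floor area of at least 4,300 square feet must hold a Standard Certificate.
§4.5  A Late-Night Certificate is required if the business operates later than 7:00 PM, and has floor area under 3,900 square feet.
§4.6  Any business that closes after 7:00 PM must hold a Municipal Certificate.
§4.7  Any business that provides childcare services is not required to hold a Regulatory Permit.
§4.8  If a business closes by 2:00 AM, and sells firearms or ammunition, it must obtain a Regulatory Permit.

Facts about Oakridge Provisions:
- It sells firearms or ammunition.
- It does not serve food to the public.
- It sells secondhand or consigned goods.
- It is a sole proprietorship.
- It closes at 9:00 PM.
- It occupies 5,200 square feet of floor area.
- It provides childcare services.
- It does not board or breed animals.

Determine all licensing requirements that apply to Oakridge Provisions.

§4.1 does not board or breed animals → Kennel Authorization not required.
§4.2 sells secondhand or consigned goods; sells firearms or ammunition; closes 9:00 PM, after 5:00 PM → Secondhand Dealer Permit not required.
§4.3 is a sole proprietorship (not: is a registered nonprofit); does not serve food to the public → Standard Certificate exemption does not apply.
§4.4 closes 9:00 PM, after 6:00 PM; floor area 5,200 square feet ≥ 4,300 square feet → Standard Certificate required.
§4.5 closes 9:00 PM, after 7:00 PM; floor area 5,200 square feet ≥ 3,900 square feet → Late-Night Certificate not required.
§4.6 closes 9:00 PM, after 7:00 PM → Municipal Certificate required.
§4.7 provides childcare services → exempt from Regulatory Permit.
§4.8 closes 9:00 PM, at/before 2:00 AM; sells firearms or ammunition → Regulatory Permit required.

Municipal Certificate, Standard Certificate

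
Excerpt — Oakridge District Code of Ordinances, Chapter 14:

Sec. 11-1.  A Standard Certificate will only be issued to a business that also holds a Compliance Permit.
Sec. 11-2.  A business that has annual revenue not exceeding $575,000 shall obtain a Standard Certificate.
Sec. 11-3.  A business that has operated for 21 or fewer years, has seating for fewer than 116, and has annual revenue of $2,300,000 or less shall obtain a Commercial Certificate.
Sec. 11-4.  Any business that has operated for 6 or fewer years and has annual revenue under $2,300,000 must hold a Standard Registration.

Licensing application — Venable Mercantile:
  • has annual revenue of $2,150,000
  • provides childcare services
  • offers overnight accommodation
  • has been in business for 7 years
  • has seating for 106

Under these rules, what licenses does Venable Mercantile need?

Commercial Certificate

Sec. 11-1. Standard Certificate is not required → no effect.
Sec. 11-2. revenue $2,150,000 > $575,000 → Standard Certificate not required.
Sec. 11-3. years in business 7 ≤ 21; seating 106 < 116; revenue $2,150,000 ≤ $2,300,000 → Commercial Certificate required.
Sec. 11-4. years in business 7 > 6; revenue $2,150,000 < $2,300,000 → Standard Registration not required.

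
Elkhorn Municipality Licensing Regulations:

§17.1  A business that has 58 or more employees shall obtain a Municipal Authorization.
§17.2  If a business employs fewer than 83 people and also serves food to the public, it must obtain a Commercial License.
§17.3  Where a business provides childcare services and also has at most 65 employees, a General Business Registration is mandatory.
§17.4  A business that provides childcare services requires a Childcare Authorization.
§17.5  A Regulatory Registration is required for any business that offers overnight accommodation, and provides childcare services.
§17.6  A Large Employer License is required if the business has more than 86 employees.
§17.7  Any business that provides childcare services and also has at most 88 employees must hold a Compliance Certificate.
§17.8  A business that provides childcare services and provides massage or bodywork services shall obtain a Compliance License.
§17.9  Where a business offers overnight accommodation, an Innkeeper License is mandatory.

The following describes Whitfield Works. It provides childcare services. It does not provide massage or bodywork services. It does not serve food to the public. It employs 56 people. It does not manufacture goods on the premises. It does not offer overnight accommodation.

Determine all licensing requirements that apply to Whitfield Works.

§17.1 employees 56 < 58 → Municipal Authorization not required.
§17.2 employees 56 < 83; does not serve food to the public → Commercial License not required.
§17.3 provides childcare services; employees 56 ≤ 65 → General Business Registration required.
§17.4 provides childcare services → Childcare Authorization required.
§17.5 does not offer overnight accommodation; provides childcare services → Regulatory Registration not required.
§17.6 employees 56 ≤ 86 → Large Employer License not required.
§17.7 provides childcare services; employees 56 ≤ 88 → Compliance Certificate required.
§17.8 provides childcare services; does not provide massage or bodywork services → Compliance License not required.
§17.9 does not offer overnight accommodation → Innkeeper License not required.

Childcare Authorization, Compliance Certificate, General Business Registration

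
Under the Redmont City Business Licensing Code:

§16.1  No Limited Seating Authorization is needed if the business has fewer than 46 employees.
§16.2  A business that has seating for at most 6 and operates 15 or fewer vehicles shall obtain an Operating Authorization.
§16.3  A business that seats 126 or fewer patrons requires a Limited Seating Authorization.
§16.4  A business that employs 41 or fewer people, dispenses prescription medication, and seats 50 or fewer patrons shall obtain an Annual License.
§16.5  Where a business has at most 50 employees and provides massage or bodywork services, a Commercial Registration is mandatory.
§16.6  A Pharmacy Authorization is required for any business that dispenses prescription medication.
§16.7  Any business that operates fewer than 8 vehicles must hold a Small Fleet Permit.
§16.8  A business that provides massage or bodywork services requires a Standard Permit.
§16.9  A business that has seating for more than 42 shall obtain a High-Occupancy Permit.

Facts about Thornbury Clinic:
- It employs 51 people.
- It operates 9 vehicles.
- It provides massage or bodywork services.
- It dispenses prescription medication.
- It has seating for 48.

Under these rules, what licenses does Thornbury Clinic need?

High-Occupancy Permit, Limited Seating Authorization, Pharmacy Authorization, Standard Permit

§16.1 employees 51 ≥ 46 → Limited Seating Authorization exemption does not apply.
§16.2 seating 48 > 6; vehicles 9 ≤ 15 → Operating Authorization not required.
§16.3 seating 48 ≤ 126 → Limited Seating Authorization required.
§16.4 employees 51 > 41; dispenses prescription medication; seating 48 ≤ 50 → Annual License not required.
§16.5 employees 51 > 50; provides massage or bodywork services → Commercial Registration not required.
§16.6 dispenses prescription medication → Pharmacy Authorization required.
§16.7 vehicles 9 ≥ 8 → Small Fleet Permit not required.
§16.8 provides massage or bodywork services → Standard Permit required.
§16.9 seating 48 > 42 → High-Occupancy Permit required.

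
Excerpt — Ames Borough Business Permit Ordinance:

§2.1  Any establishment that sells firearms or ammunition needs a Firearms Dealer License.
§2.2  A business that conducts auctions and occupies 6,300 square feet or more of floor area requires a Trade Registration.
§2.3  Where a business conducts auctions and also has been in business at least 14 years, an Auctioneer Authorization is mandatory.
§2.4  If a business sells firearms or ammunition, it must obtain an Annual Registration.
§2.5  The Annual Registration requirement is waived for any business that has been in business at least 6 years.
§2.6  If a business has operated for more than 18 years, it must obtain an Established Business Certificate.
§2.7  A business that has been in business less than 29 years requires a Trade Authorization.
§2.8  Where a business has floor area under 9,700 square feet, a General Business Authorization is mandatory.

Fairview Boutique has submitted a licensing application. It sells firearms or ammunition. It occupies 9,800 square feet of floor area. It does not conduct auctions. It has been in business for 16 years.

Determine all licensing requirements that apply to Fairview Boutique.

Firearms Dealer License, Trade Authorization

§2.1 sells firearms or ammunition → Firearms Dealer License required.
§2.2 does not conduct auctions; floor area 9,800 square feet ≥ 6,300 square feet → Trade Registration not required.
§2.3 does not conduct auctions; years in business 16 ≥ 14 → Auctioneer Authorization not required.
§2.4 sells firearms or ammunition → Annual Registration required.
§2.5 years in business 16 ≥ 6 → exempt from Annual Registration.
§2.6 years in business 16 ≤ 18 → Established Business Certificate not required.
§2.7 years in business 16 < 29 → Trade Authorization required.
§2.8 floor area 9,800 square feet ≥ 9,700 square feet → General Business Authorization not required.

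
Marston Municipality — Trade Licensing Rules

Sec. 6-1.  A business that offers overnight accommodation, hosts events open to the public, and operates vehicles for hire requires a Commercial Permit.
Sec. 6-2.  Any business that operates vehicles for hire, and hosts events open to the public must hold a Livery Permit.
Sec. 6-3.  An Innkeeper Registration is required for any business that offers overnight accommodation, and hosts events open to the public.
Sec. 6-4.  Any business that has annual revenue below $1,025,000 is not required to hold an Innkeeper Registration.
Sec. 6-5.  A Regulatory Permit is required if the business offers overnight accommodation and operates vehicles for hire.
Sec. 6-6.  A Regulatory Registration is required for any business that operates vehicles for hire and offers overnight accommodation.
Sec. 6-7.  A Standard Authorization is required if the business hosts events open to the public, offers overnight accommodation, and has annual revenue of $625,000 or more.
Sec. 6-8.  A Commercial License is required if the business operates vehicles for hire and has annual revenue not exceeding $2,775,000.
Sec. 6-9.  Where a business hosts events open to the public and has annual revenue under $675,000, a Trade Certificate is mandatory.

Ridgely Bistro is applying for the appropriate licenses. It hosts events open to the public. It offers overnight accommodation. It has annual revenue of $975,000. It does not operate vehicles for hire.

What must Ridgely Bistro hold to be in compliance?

Standard Authorization

Sec. 6-1. offers overnight accommodation; hosts events open to the public; does not operate vehicles for hire → Commercial Permit not required.
Sec. 6-2. does not operate vehicles for hire; hosts events open to the public → Livery Permit not required.
Sec. 6-3. offers overnight accommodation; hosts events open to the public → Innkeeper Registration required.
Sec. 6-4. revenue $975,000 < $1,025,000 → exempt from Innkeeper Registration.
Sec. 6-5. offers overnight accommodation; does not operate vehicles for hire → Regulatory Permit not required.
Sec. 6-6. does not operate vehicles for hire; offers overnight accommodation → Regulatory Registration not required.
Sec. 6-7. hosts events open to the public; offers overnight accommodation; revenue $975,000 ≥ $625,000 → Standard Authorization required.
Sec. 6-8. does not operate vehicles for hire; revenue $975,000 ≤ $2,775,000 → Commercial License not required.
Sec. 6-9. hosts events open to the public; revenue $975,000 ≥ $675,000 → Trade Certificate not required.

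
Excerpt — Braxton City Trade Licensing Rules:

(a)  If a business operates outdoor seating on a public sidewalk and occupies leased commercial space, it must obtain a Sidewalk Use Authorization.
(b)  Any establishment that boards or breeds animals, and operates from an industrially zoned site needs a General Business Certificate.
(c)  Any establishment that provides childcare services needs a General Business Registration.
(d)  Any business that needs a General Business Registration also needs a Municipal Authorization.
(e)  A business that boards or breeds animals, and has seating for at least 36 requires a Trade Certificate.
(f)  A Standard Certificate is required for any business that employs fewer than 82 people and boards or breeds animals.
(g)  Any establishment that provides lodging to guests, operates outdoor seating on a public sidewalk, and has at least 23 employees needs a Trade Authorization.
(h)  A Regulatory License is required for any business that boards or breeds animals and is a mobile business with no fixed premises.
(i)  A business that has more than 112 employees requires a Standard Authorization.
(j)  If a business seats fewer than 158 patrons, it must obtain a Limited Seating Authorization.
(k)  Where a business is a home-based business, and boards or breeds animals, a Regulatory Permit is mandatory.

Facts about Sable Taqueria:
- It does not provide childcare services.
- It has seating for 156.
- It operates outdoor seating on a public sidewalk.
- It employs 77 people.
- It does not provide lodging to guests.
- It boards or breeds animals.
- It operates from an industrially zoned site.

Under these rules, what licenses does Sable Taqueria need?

General Business Certificate, Limited Seating Authorization, Standard Certificate, Trade Certificate

(a) operates outdoor seating on a public sidewalk; operates from an industrially zoned site (not: occupies leased commercial space) → Sidewalk Use Authorization not required.
(b) boards or breeds animals; operates from an industrially zoned site → General Business Certificate required.
(c) does not provide childcare services → General Business Registration not required.
(d) General Business Registration is not required → no effect.
(e) boards or breeds animals; seating 156 ≥ 36 → Trade Certificate required.
(f) employees 77 < 82; boards or breeds animals → Standard Certificate required.
(g) does not provide lodging to guests; operates outdoor seating on a public sidewalk; employees 77 ≥ 23 → Trade Authorization not required.
(h) boards or breeds animals; operates from an industrially zoned site (not: is a mobile business with no fixed premises) → Regulatory License not required.
(i) employees 77 ≤ 112 → Standard Authorization not required.
(j) seating 156 < 158 → Limited Seating Authorization required.
(k) operates from an industrially zoned site (not: is a home-based business); boards or breeds animals → Regulatory Permit not required.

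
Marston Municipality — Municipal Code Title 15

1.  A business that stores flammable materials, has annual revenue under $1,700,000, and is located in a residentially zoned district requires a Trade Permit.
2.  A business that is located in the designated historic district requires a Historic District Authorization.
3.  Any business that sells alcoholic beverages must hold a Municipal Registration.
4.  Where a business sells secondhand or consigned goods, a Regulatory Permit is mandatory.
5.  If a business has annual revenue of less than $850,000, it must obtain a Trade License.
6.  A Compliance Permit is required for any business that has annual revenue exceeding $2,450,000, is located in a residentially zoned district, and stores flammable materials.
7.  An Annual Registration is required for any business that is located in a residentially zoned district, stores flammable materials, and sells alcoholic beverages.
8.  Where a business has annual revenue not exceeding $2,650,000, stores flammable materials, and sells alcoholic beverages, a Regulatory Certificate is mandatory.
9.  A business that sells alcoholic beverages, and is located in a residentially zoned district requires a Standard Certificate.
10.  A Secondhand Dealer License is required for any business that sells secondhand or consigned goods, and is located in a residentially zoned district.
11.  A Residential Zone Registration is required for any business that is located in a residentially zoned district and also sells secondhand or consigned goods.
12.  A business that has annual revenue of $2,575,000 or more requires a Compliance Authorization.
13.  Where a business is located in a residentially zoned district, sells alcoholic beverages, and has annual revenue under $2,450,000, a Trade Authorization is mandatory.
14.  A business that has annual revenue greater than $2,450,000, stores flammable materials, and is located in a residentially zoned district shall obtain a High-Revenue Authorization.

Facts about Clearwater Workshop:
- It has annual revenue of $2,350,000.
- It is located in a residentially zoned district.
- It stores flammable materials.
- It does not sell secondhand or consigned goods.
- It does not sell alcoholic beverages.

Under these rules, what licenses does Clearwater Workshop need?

None

1. stores flammable materials; revenue $2,350,000 ≥ $1,700,000; is located in a residentially zoned district → Trade Permit not required.
2. is located in a residentially zoned district (not: is located in the designated historic district) → Historic District Authorization not required.
3. does not sell alcoholic beverages → Municipal Registration not required.
4. does not sell secondhand or consigned goods → Regulatory Permit not required.
5. revenue $2,350,000 ≥ $850,000 → Trade License not required.
6. revenue $2,350,000 ≤ $2,450,000; is located in a residentially zoned district; stores flammable materials → Compliance Permit not required.
7. is located in a residentially zoned district; stores flammable materials; does not sell alcoholic beverages → Annual Registration not required.
8. revenue $2,350,000 ≤ $2,650,000; stores flammable materials; does not sell alcoholic beverages → Regulatory Certificate not required.
9. does not sell alcoholic beverages; is located in a residentially zoned district → Standard Certificate not required.
10. does not sell secondhand or consigned goods; is located in a residentially zoned district → Secondhand Dealer License not required.
11. is located in a residentially zoned district; does not sell secondhand or consigned goods → Residential Zone Registration not required.
12. revenue $2,350,000 < $2,575,000 → Compliance Authorization not required.
13. is located in a residentially zoned district; does not sell alcoholic beverages; revenue $2,350,000 < $2,450,000 → Trade Authorization not required.
14. revenue $2,350,000 ≤ $2,450,000; stores flammable materials; is located in a residentially zoned district → High-Revenue Authorization not required.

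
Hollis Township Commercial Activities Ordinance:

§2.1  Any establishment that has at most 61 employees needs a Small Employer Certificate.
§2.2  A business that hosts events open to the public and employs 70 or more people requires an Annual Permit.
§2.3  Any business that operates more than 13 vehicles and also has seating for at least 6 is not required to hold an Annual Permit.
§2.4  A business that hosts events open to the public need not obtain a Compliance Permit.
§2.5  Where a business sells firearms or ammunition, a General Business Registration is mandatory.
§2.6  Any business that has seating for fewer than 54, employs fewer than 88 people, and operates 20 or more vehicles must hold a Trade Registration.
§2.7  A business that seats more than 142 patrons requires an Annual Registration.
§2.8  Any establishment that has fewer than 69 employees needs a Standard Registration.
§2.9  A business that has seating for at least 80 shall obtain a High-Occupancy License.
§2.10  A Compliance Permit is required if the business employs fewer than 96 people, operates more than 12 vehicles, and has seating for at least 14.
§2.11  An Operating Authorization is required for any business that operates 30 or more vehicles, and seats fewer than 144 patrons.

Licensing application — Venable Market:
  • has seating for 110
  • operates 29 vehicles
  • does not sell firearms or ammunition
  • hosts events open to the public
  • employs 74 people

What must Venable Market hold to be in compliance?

High-Occupancy License

§2.1 employees 74 > 61 → Small Employer Certificate not required.
§2.2 hosts events open to the public; employees 74 ≥ 70 → Annual Permit required.
§2.3 vehicles 29 > 13; seating 110 ≥ 6 → exempt from Annual Permit.
§2.4 hosts events open to the public → exempt from Compliance Permit.
§2.5 does not sell firearms or ammunition → General Business Registration not required.
§2.6 seating 110 ≥ 54; employees 74 < 88; vehicles 29 ≥ 20 → Trade Registration not required.
§2.7 seating 110 ≤ 142 → Annual Registration not required.
§2.8 employees 74 ≥ 69 → Standard Registration not required.
§2.9 seating 110 ≥ 80 → High-Occupancy License required.
§2.10 employees 74 < 96; vehicles 29 > 12; seating 110 ≥ 14 → Compliance Permit required.
§2.11 vehicles 29 < 30; seating 110 < 144 → Operating Authorization not required.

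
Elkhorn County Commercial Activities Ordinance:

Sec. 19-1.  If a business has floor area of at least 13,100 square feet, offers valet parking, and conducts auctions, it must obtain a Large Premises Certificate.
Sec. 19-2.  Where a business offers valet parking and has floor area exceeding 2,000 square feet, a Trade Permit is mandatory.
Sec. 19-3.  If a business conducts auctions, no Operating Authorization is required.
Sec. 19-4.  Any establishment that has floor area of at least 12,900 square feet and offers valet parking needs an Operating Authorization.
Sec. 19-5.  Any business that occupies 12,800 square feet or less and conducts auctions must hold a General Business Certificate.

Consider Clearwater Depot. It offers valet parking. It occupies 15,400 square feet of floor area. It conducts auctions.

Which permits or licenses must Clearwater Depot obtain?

Sec. 19-1. floor area 15,400 square feet ≥ 13,100 square feet; offers valet parking; conducts auctions → Large Premises Certificate required.
Sec. 19-2. offers valet parking; floor area 15,400 square feet > 2,000 square feet → Trade Permit required.
Sec. 19-3. conducts auctions → exempt from Operating Authorization.
Sec. 19-4. floor area 15,400 square feet ≥ 12,900 square feet; offers valet parking → Operating Authorization required.
Sec. 19-5. floor area 15,400 square feet > 12,800 square feet; conducts auctions → General Business Certificate not required.

Large Premises Certificate, Trade Permit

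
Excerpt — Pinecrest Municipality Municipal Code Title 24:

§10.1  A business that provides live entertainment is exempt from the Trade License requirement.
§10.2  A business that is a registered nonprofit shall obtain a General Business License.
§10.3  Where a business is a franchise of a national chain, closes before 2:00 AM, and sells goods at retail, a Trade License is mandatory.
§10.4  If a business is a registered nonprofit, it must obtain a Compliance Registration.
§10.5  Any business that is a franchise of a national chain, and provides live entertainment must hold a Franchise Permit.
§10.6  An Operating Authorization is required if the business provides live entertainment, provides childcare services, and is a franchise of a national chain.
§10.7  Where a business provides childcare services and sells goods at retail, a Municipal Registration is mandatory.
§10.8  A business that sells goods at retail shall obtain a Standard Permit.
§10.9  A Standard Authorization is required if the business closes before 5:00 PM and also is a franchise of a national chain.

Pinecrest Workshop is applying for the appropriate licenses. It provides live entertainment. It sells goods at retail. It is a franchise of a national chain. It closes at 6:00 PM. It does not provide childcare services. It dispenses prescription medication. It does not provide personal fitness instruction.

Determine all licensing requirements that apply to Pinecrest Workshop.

Franchise Permit, Standard Permit

§10.1 provides live entertainment → exempt from Trade License.
§10.2 is a franchise of a national chain (not: is a registered nonprofit) → General Business License not required.
§10.3 is a franchise of a national chain; closes 6:00 PM, at/before 2:00 AM; sells goods at retail → Trade License required.
§10.4 is a franchise of a national chain (not: is a registered nonprofit) → Compliance Registration not required.
§10.5 is a franchise of a national chain; provides live entertainment → Franchise Permit required.
§10.6 provides live entertainment; does not provide childcare services; is a franchise of a national chain → Operating Authorization not required.
§10.7 does not provide childcare services; sells goods at retail → Municipal Registration not required.
§10.8 sells goods at retail → Standard Permit required.
§10.9 closes 6:00 PM, after 5:00 PM; is a franchise of a national chain → Standard Authorization not required.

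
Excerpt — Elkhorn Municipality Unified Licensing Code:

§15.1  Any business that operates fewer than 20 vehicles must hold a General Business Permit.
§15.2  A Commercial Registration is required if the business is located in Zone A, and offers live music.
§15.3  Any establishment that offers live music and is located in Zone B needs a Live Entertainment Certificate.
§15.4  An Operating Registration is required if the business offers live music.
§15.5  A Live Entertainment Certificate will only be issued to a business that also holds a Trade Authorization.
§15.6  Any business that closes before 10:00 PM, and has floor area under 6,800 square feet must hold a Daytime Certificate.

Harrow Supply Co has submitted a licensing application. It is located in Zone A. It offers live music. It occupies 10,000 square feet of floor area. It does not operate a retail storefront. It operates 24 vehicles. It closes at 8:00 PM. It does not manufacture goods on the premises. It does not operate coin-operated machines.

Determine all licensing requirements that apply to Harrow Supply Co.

Commercial Registration, Operating Registration

§15.1 vehicles 24 ≥ 20 → General Business Permit not required.
§15.2 is located in Zone A; offers live music → Commercial Registration required.
§15.3 offers live music; is located in Zone A (not: is located in Zone B) → Live Entertainment Certificate not required.
§15.4 offers live music → Operating Registration required.
§15.5 Live Entertainment Certificate is not required → no effect.
§15.6 closes 8:00 PM, at/before 10:00 PM; floor area 10,000 square feet ≥ 6,800 square feet → Daytime Certificate not required.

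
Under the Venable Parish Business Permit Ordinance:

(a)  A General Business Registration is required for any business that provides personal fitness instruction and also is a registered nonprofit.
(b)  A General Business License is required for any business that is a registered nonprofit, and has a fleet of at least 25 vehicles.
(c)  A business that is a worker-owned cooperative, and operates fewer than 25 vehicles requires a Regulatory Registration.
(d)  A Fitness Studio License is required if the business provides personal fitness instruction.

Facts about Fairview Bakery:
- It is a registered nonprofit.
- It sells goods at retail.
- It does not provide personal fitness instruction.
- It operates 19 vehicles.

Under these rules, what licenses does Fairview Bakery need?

(a) does not provide personal fitness instruction; is a registered nonprofit → General Business Registration not required.
(b) is a registered nonprofit; vehicles 19 < 25 → General Business License not required.
(c) is a registered nonprofit (not: is a worker-owned cooperative); vehicles 19 < 25 → Regulatory Registration not required.
(d) does not provide personal fitness instruction → Fitness Studio License not required.

None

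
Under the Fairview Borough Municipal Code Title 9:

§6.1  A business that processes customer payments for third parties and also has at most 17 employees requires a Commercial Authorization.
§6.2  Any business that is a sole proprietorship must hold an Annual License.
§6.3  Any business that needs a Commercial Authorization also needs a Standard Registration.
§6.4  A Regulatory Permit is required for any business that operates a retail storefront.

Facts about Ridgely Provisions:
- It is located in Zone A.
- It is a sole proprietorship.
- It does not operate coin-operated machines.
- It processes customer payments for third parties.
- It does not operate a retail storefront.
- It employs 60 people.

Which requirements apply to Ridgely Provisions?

§6.1 processes customer payments for third parties; employees 60 > 17 → Commercial Authorization not required.
§6.2 is a sole proprietorship → Annual License required.
§6.3 Commercial Authorization is not required → no effect.
§6.4 does not operate a retail storefront → Regulatory Permit not required.

Annual License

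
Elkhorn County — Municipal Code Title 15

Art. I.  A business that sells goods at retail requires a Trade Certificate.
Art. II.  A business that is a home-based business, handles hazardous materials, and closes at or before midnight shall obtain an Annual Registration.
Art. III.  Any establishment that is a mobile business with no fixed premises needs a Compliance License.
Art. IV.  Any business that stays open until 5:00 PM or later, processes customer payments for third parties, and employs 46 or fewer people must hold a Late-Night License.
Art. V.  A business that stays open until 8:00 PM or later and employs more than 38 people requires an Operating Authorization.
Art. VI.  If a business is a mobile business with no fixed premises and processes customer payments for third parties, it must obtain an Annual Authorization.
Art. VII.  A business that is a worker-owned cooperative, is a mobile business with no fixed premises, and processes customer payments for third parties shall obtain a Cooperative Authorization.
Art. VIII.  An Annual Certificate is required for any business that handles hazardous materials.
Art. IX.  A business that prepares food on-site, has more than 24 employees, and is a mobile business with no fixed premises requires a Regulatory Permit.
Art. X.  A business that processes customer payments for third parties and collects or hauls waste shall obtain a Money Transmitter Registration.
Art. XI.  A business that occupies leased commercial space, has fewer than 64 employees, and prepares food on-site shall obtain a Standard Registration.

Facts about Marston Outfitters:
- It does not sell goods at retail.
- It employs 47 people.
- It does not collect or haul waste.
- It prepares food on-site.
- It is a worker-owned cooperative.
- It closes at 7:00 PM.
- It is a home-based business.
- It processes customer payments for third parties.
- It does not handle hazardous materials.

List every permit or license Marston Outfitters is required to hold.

None

Art. I. does not sell goods at retail → Trade Certificate not required.
Art. II. is a home-based business; does not handle hazardous materials; closes 7:00 PM, at/before midnight → Annual Registration not required.
Art. III. is a home-based business (not: is a mobile business with no fixed premises) → Compliance License not required.
Art. IV. closes 7:00 PM, after 5:00 PM; processes customer payments for third parties; employees 47 > 46 → Late-Night License not required.
Art. V. closes 7:00 PM, at/before 8:00 PM; employees 47 > 38 → Operating Authorization not required.
Art. VI. is a home-based business (not: is a mobile business with no fixed premises); processes customer payments for third parties → Annual Authorization not required.
Art. VII. is a worker-owned cooperative; is a home-based business (not: is a mobile business with no fixed premises); processes customer payments for third parties → Cooperative Authorization not required.
Art. VIII. does not handle hazardous materials → Annual Certificate not required.
Art. IX. prepares food on-site; employees 47 > 24; is a home-based business (not: is a mobile business with no fixed premises) → Regulatory Permit not required.
Art. X. processes customer payments for third parties; does not collect or haul waste → Money Transmitter Registration not required.
Art. XI. is a home-based business (not: occupies leased commercial space); employees 47 < 64; prepares food on-site → Standard Registration not required.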